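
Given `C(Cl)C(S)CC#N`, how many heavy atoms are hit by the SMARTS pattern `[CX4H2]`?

Check the 7 heavy atoms by environment: 2× C (H2, X4) → match; 1× C (H1, X4) → no; 1× C (H0, X2) → no; 1× N (H0, X1) → no; 1× S (H1, X2) → no; 1× Cl (H0, X1) → no.
That gives 2 matching atoms.

2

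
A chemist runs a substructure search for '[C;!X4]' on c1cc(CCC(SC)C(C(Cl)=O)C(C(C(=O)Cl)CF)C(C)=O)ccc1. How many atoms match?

Check the 25 heavy atoms by environment: 9× C (X4) → no; 3× C (X3) → match; 3× O (X1) → no; 2× Cl (X1) → no; 6× c (aromatic, X3) → no; 1× S (X2) → no; 1× F (X1) → no.
That gives 3 matching atoms.

3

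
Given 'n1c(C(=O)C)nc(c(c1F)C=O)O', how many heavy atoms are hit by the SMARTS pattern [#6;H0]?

The query [#6;H0] means: any carbon with no attached hydrogen.
Check the 13 heavy atoms by environment: 2× n (aromatic, H0) → no; 4× c (aromatic, H0) → match; 1× F (H0) → no; 1× C (H1) → no; 2× O (H0) → no; 1× O (H1) → no; 1× C (H0) → match; 1× C (H3) → no.
Summing the matching environments: 4 + 1 = 5 matching atoms.

5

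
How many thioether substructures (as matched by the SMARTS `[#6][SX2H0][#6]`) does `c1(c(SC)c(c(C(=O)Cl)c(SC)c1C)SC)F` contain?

3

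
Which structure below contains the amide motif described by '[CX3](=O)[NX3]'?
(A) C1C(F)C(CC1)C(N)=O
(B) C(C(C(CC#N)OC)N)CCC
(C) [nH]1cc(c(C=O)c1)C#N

[CX3](=O)[NX3] describes a carbonyl carbon bonded to a trivalent nitrogen (an amide).
(A) contains a primary amide (-C(=O)NH2), which satisfies every atom and bond constraint.
(B) has a primary amino group (-NH2) but the -NH2 is not attached to a carbonyl carbon.
(C) has a nitrile (-C#N) but the nitrile N is NX1 (triple-bonded), not NX3.
So the answer is (A).

A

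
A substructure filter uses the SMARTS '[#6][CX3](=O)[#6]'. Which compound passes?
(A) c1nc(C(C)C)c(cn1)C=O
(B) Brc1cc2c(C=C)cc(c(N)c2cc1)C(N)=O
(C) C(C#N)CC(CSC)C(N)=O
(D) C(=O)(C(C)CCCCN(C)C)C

[#6][CX3](=O)[#6] describes a carbonyl carbon (no H) flanked by two carbons (a ketone).
(A) has an aldehyde (-CHO) but the carbonyl carbon has H1, so it is not flanked by two carbons.
(B) has a primary amide (-C(=O)NH2) but one neighbour of the carbonyl carbon is N, not C.
(C) has a primary amide (-C(=O)NH2) but one neighbour of the carbonyl carbon is N, not C.
(D) contains an acetyl/ketone group (-C(=O)CH3), which satisfies every atom and bond constraint.
So the answer is (D).

D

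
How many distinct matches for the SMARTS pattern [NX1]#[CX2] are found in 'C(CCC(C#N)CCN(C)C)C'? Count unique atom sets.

1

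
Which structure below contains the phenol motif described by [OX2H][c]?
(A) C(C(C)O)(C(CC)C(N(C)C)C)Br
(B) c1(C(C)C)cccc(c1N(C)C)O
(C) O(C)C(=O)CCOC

B

[OX2H][c] describes a hydroxyl oxygen attached to an aromatic carbon (a phenol).
(A) has a hydroxyl group (-OH) but the -OH is on an aliphatic carbon, not an aromatic c.
(B) contains a hydroxyl group (-OH), which satisfies every atom and bond constraint.
(C) has a methoxy ether (-OCH3) but the oxygen has H0, not H1.
So the answer is (B).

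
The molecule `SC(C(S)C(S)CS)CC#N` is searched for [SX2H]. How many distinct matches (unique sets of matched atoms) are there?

4

[SX2H] is the SMARTS for a thiol: an aliphatic sulfur with two connections, one being H.
The molecule carries 4 separate instances of a thiol (-SH) meeting every constraint; each maps to a distinct set of atoms, giving 4 matches.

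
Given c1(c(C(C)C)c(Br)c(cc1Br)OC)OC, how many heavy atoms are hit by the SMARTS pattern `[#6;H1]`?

2

The query [#6;H1] means: any carbon bearing exactly one hydrogen.
Check the 15 heavy atoms by environment: 5× c (aromatic, H0) → no; 1× c (aromatic, H1) → match; 2× O (H0) → no; 4× C (H3) → no; 1× C (H1) → match; 2× Br (H0) → no.
Summing the matching environments: 1 + 1 = 2 matching atoms.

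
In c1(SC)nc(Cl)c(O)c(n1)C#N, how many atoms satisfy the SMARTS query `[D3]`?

4

The query [D3] means: atom with exactly three heavy-atom neighbours.
Check the 12 heavy atoms by environment: 2× n (aromatic, D2) → no; 4× c (aromatic, D3) → match; 1× C (D2) → no; 1× N (D1) → no; 1× Cl (D1) → no; 1× O (D1) → no; 1× S (D2) → no; 1× C (D1) → no.
That gives 4 matching atoms.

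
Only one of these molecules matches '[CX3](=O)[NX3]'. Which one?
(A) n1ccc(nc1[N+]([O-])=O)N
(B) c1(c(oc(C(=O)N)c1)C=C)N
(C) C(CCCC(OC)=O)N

[CX3](=O)[NX3] describes a carbonyl carbon bonded to a trivalent nitrogen (an amide).
(A) has a primary amino group (-NH2) but the -NH2 is not attached to a carbonyl carbon.
(B) contains a primary amide (-C(=O)NH2), which satisfies every atom and bond constraint.
(C) has a methyl-ester group (-C(=O)OCH3) but the carbonyl is bonded to O, not to an NX3 nitrogen.
So the answer is (B).

B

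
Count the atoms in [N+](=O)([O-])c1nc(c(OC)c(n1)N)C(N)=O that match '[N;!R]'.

3

Check the 15 heavy atoms by environment: 2× n (aromatic, in 6-ring) → no; 4× c (aromatic, in 6-ring) → no; 2× C (acyclic) → no; 3× O (acyclic) → no; 2× N (acyclic) → match; 1× N (charge +1, acyclic) → match; 1× O (charge -1, acyclic) → no.
Summing the matching environments: 2 + 1 = 3 matching atoms.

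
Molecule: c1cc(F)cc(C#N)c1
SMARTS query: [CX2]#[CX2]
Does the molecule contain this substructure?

The pattern [CX2]#[CX2] describes a carbon-carbon triple bond — an alkyne.
The closest candidate here is a nitrile (-C#N), but the triple bond is C#N, not C#C. No other fragment satisfies the full query, so there is no match.

No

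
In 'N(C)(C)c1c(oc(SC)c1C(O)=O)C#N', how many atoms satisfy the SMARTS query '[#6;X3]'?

The query [#6;X3] means: any carbon (aromatic or not) with three total connections.
Check the 15 heavy atoms by environment: 1× o (aromatic, X2) → no; 4× c (aromatic, X3) → match; 1× S (X2) → no; 3× C (X4) → no; 1× C (X3) → match; 1× O (X1) → no; 1× O (X2) → no; 1× N (X3) → no; 1× C (X2) → no; 1× N (X1) → no.
Summing the matching environments: 4 + 1 = 5 matching atoms.

5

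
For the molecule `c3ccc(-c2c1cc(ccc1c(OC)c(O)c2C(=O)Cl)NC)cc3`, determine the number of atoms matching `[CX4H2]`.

0

The query [CX4H2] means: sp3 carbon (X4) with exactly two hydrogens.
Check the 24 heavy atoms by environment: 8× c (aromatic, H0, X3) → no; 8× c (aromatic, H1, X3) → no; 1× N (H1, X3) → no; 2× C (H3, X4) → no; 1× O (H1, X2) → no; 1× C (H0, X3) → no; 1× O (H0, X1) → no; 1× Cl (H0, X1) → no; 1× O (H0, X2) → no.
No environment satisfies the query, so 0 matching atoms.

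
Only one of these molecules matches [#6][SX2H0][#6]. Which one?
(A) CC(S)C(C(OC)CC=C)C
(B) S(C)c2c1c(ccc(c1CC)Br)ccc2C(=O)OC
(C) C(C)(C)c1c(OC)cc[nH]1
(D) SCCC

B

[#6][SX2H0][#6] describes an aliphatic sulfur bridging two carbons with no H on the sulfur (a thioether).
(A) has a thiol (-SH) but the sulfur has H1, not H0 bridging two carbons.
(B) contains a methylthio ether (-SCH3), which satisfies every atom and bond constraint.
(C) has a methoxy ether (-OCH3) but the bridging atom is O, not S.
(D) has a thiol (-SH) but the sulfur has H1, not H0 bridging two carbons.
So the answer is (B).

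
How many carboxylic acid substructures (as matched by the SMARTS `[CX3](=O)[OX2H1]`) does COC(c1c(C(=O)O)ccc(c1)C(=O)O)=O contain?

2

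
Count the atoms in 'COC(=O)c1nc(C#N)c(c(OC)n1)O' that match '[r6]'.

6

Check the 15 heavy atoms by environment: 2× n (aromatic, in 6-ring) → match; 4× c (aromatic, in 6-ring) → match; 4× O (acyclic) → no; 4× C (acyclic) → no; 1× N (acyclic) → no.
Summing the matching environments: 2 + 4 = 6 matching atoms.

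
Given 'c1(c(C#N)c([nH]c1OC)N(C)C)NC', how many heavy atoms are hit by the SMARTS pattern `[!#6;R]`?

The query [!#6;R] means: non-carbon atom that is part of a ring.
Check the 14 heavy atoms by environment: 1× n (aromatic, in 5-ring) → match; 4× c (aromatic, in 5-ring) → no; 3× N (acyclic) → no; 5× C (acyclic) → no; 1× O (acyclic) → no.
That gives 1 matching atom.

1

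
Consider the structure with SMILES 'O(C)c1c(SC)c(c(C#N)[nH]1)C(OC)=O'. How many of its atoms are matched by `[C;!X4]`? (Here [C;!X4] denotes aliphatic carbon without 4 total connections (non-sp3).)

Check the 15 heavy atoms by environment: 1× n (aromatic, X3) → no; 4× c (aromatic, X3) → no; 1× C (X2) → match; 1× N (X1) → no; 1× C (X3) → match; 1× O (X1) → no; 2× O (X2) → no; 3× C (X4) → no; 1× S (X2) → no.
Summing the matching environments: 1 + 1 = 2 matching atoms.

2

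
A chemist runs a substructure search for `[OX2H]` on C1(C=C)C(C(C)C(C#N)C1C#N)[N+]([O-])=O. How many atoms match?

0

The query [OX2H] means: aliphatic oxygen with two connections, one of which is H — an -OH oxygen.
Check the 15 heavy atoms by environment: 5× C (H1, X4) → no; 1× C (H3, X4) → no; 2× C (H0, X2) → no; 2× N (H0, X1) → no; 1× C (H1, X3) → no; 1× C (H2, X3) → no; 1× N (charge +1, H0, X3) → no; 1× O (charge -1, H0, X1) → no; 1× O (H0, X1) → no.
No environment satisfies the query, so 0 matching atoms.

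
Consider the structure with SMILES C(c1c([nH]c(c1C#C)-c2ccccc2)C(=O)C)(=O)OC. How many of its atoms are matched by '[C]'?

6

The query [C] means: uppercase C matches aliphatic (non-aromatic) carbon only.
Check the 20 heavy atoms by environment: 1× n (aromatic) → no; 10× c (aromatic) → no; 6× C → match; 3× O → no.
That gives 6 matching atoms.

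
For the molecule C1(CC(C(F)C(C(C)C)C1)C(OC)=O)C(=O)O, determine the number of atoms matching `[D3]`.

The query [D3] means: atom with exactly three heavy-atom neighbours.
Check the 17 heavy atoms by environment: 7× C (D3) → match; 2× C (D2) → no; 3× O (D1) → no; 1× O (D2) → no; 3× C (D1) → no; 1× F (D1) → no.
That gives 7 matching atoms.

7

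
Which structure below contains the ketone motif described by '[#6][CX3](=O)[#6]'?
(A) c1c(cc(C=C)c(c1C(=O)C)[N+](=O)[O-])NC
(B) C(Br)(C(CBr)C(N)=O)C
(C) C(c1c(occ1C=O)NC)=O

A

[#6][CX3](=O)[#6] describes a carbonyl carbon (no H) flanked by two carbons (a ketone).
(A) contains an acetyl/ketone group (-C(=O)CH3), which satisfies every atom and bond constraint.
(B) has a primary amide (-C(=O)NH2) but one neighbour of the carbonyl carbon is N, not C.
(C) has an aldehyde (-CHO) but the carbonyl carbon has H1, so it is not flanked by two carbons.
So the answer is (A).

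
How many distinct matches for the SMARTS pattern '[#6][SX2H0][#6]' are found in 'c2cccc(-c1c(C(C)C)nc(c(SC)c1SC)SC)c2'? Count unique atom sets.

[#6][SX2H0][#6] is the SMARTS for a thioether: an aliphatic sulfur bridging two carbons with no H on the sulfur.
The molecule carries 3 separate instances of a methylthio ether (-SCH3) meeting every constraint; each maps to a distinct set of atoms, giving 3 matches.

3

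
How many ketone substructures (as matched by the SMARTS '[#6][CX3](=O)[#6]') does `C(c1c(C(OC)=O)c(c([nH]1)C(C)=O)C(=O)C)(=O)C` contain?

3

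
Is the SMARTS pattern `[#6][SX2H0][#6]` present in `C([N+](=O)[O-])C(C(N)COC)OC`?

No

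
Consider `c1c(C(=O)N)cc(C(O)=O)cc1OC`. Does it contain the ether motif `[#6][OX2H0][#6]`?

The pattern [#6][OX2H0][#6] describes an aliphatic oxygen bridging two carbons with no H on the oxygen — an ether.
The molecule carries a methoxy ether (-OCH3), whose atoms satisfy every constraint of the query, so the pattern matches.

Yes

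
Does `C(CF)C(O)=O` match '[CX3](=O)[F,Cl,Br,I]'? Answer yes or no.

No

The pattern [CX3](=O)[F,Cl,Br,I] describes a carbonyl carbon bonded to a halogen — an acyl halide.
The closest candidate here is a carboxylic acid group (-C(=O)OH), but the carbonyl is bonded to -OH, not to a halogen. No other fragment satisfies the full query, so there is no match.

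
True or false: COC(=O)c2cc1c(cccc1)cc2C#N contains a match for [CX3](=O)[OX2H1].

False

The pattern [CX3](=O)[OX2H1] describes an sp2 carbon double-bonded to O and single-bonded to an -OH oxygen — a carboxylic acid.
The closest candidate here is a methyl-ester group (-C(=O)OCH3), but the singly-bonded O has no H (OX2H0, not OX2H1). No other fragment satisfies the full query, so there is no match.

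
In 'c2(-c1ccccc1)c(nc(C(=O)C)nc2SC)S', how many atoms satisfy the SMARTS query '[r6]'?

12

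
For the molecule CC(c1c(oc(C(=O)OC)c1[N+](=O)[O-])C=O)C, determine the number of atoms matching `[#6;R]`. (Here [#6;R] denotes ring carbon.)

4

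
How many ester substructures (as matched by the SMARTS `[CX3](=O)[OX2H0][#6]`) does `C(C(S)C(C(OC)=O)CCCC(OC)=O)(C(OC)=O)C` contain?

3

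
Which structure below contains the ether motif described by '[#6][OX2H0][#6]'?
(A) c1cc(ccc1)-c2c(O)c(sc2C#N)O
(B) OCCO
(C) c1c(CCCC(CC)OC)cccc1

[#6][OX2H0][#6] describes an aliphatic oxygen bridging two carbons with no H on the oxygen (an ether).
(A) has a hydroxyl group (-OH) but the oxygen has H1, not H0 bridging two carbons.
(B) has a hydroxyl group (-OH) but the oxygen has H1, not H0 bridging two carbons.
(C) contains a methoxy ether (-OCH3), which satisfies every atom and bond constraint.
So the answer is (C).

C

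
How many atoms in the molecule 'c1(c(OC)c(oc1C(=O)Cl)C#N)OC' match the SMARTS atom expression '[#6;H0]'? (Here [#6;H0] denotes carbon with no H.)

The query [#6;H0] means: any carbon with no attached hydrogen.
Check the 14 heavy atoms by environment: 1× o (aromatic, H0) → no; 4× c (aromatic, H0) → match; 2× C (H0) → match; 1× N (H0) → no; 3× O (H0) → no; 2× C (H3) → no; 1× Cl (H0) → no.
Summing the matching environments: 4 + 2 = 6 matching atoms.

6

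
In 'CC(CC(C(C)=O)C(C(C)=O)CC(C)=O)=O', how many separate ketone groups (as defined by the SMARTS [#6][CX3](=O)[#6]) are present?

4

[#6][CX3](=O)[#6] is the SMARTS for a ketone: a carbonyl carbon (no H) flanked by two carbons.
The molecule carries 4 separate instances of an acetyl/ketone group (-C(=O)CH3) meeting every constraint; each maps to a distinct set of atoms, giving 4 matches.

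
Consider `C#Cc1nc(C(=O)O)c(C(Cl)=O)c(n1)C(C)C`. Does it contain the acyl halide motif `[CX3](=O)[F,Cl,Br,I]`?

Yes

The pattern [CX3](=O)[F,Cl,Br,I] describes a carbonyl carbon bonded to a halogen — an acyl halide.
The molecule carries an acyl chloride (-C(=O)Cl), whose atoms satisfy every constraint of the query, so the pattern matches.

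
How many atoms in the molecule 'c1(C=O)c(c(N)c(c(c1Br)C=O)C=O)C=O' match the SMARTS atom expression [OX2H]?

0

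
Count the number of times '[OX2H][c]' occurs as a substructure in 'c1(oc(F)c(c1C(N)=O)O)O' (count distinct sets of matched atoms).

2

[OX2H][c] is the SMARTS for a phenol: a hydroxyl oxygen attached to an aromatic carbon.
The molecule carries 2 separate instances of a hydroxyl group (-OH) meeting every constraint; each maps to a distinct set of atoms, giving 2 matches.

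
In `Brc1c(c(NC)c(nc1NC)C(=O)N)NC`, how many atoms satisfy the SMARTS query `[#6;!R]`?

The query [#6;!R] means: carbon not in any ring.
Check the 16 heavy atoms by environment: 1× n (aromatic, in 6-ring) → no; 5× c (aromatic, in 6-ring) → no; 4× N (acyclic) → no; 4× C (acyclic) → match; 1× O (acyclic) → no; 1× Br (acyclic) → no.
That gives 4 matching atoms.

4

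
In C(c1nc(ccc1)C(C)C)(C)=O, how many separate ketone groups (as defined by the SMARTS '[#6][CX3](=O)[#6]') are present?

1

[#6][CX3](=O)[#6] is the SMARTS for a ketone: a carbonyl carbon (no H) flanked by two carbons.
Exactly one fragment in the molecule meets all constraints, giving 1 match.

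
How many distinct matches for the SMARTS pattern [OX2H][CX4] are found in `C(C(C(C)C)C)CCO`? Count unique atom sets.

1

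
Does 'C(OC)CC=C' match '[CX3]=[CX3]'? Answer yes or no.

Yes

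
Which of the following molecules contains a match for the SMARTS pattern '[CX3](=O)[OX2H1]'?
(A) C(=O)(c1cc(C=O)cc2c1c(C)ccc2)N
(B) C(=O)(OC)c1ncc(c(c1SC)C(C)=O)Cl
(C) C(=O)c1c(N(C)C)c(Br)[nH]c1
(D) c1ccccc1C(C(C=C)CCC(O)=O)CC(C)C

[CX3](=O)[OX2H1] describes an sp2 carbon double-bonded to O and single-bonded to an -OH oxygen (a carboxylic acid).
(A) has a primary amide (-C(=O)NH2) but the carbonyl is bonded to N, not to an -OH oxygen.
(B) has a methyl-ester group (-C(=O)OCH3) but the singly-bonded O has no H (OX2H0, not OX2H1).
(C) has an aldehyde (-CHO) but there is no singly-bonded oxygen on the carbonyl carbon.
(D) contains a carboxylic acid group (-C(=O)OH), which satisfies every atom and bond constraint.
So the answer is (D).

D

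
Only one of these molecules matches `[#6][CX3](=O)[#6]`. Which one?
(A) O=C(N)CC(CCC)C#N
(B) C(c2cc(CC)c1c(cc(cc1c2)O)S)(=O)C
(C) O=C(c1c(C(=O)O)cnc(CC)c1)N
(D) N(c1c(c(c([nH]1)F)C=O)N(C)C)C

B

[#6][CX3](=O)[#6] describes a carbonyl carbon (no H) flanked by two carbons (a ketone).
(A) has a primary amide (-C(=O)NH2) but one neighbour of the carbonyl carbon is N, not C.
(B) contains an acetyl/ketone group (-C(=O)CH3), which satisfies every atom and bond constraint.
(C) has a carboxylic acid group (-C(=O)OH) but one neighbour of the carbonyl carbon is O, not C.
(D) has an aldehyde (-CHO) but the carbonyl carbon has H1, so it is not flanked by two carbons.
So the answer is (B).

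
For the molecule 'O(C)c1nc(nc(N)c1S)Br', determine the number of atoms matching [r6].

6

The query [r6] means: r6 matches atoms in a six-membered ring.
Check the 11 heavy atoms by environment: 2× n (aromatic, in 6-ring) → match; 4× c (aromatic, in 6-ring) → match; 1× Br (acyclic) → no; 1× O (acyclic) → no; 1× C (acyclic) → no; 1× N (acyclic) → no; 1× S (acyclic) → no.
Summing the matching environments: 2 + 4 = 6 matching atoms.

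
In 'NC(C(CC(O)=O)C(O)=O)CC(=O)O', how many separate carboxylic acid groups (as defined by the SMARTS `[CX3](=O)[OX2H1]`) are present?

3

[CX3](=O)[OX2H1] is the SMARTS for a carboxylic acid: an sp2 carbon double-bonded to O and single-bonded to an -OH oxygen.
The molecule carries 3 separate instances of a carboxylic acid group (-C(=O)OH) meeting every constraint; each maps to a distinct set of atoms, giving 3 matches.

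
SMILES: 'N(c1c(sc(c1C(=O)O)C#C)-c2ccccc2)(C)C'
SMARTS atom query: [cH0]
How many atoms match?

5

The query [cH0] means: aromatic carbon with no attached hydrogen (substituted or ring-fusion).
Check the 19 heavy atoms by environment: 1× s (aromatic, H0) → no; 5× c (aromatic, H0) → match; 2× C (H0) → no; 1× C (H1) → no; 5× c (aromatic, H1) → no; 1× N (H0) → no; 2× C (H3) → no; 1× O (H0) → no; 1× O (H1) → no.
That gives 5 matching atoms.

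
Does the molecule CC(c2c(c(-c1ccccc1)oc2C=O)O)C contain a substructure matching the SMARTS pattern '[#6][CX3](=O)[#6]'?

No

The pattern [#6][CX3](=O)[#6] describes a carbonyl carbon (no H) flanked by two carbons — a ketone.
The closest candidate here is an aldehyde (-CHO), but the carbonyl carbon has H1, so it is not flanked by two carbons. No other fragment satisfies the full query, so there is no match.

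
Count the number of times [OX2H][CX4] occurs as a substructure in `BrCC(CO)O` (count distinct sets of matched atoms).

[OX2H][CX4] is the SMARTS for an aliphatic alcohol: a hydroxyl oxygen bound to an sp3 (X4) carbon.
The molecule carries 2 separate instances of a hydroxyl group (-OH) meeting every constraint; each maps to a distinct set of atoms, giving 2 matches.

2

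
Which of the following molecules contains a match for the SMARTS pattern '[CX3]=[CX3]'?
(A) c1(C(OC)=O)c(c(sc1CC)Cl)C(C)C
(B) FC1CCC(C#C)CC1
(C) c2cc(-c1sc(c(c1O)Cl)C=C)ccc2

[CX3]=[CX3] describes a non-aromatic C=C double bond between two sp2 carbons (an alkene).
(A) has an ethyl group (-CH2CH3) but its C-C bond is a single bond between CX4 carbons, not CX3=CX3.
(B) has an ethynyl group (-C#CH) but the C-C bond is a triple bond, not a double bond.
(C) contains a vinyl group (-CH=CH2), which satisfies every atom and bond constraint.
So the answer is (C).

C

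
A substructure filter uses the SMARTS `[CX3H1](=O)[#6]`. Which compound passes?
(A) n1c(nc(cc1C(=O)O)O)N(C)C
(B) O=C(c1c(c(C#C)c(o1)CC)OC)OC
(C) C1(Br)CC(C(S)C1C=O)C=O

C

[CX3H1](=O)[#6] describes an sp2 carbon with one H, double-bonded to O and single-bonded to carbon (an aldehyde).
(A) has a carboxylic acid group (-C(=O)OH) but the carbonyl carbon has H0 and is bonded to O, not H1.
(B) has a methyl-ester group (-C(=O)OCH3) but the carbonyl carbon has H0, not H1.
(C) contains an aldehyde (-CHO), which satisfies every atom and bond constraint.
So the answer is (C).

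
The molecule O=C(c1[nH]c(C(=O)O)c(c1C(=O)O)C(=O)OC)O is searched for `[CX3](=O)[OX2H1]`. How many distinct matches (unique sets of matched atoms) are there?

3

[CX3](=O)[OX2H1] is the SMARTS for a carboxylic acid: an sp2 carbon double-bonded to O and single-bonded to an -OH oxygen.
The molecule carries 3 separate instances of a carboxylic acid group (-C(=O)OH) meeting every constraint; each maps to a distinct set of atoms, giving 3 matches.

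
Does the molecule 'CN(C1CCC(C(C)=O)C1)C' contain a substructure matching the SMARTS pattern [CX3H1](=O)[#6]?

No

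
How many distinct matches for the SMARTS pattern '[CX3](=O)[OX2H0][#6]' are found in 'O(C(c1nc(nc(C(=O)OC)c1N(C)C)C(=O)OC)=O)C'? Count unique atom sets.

3

[CX3](=O)[OX2H0][#6] is the SMARTS for an ester: a carbonyl carbon bonded to an oxygen that is itself bonded to carbon (no H on that O).
The molecule carries 3 separate instances of a methyl-ester group (-C(=O)OCH3) meeting every constraint; each maps to a distinct set of atoms, giving 3 matches.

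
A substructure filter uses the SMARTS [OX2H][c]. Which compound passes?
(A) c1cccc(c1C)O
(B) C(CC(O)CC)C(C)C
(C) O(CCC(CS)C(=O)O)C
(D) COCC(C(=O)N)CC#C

[OX2H][c] describes a hydroxyl oxygen attached to an aromatic carbon (a phenol).
(A) contains a hydroxyl group (-OH), which satisfies every atom and bond constraint.
(B) has a hydroxyl group (-OH) but the -OH is on an aliphatic carbon, not an aromatic c.
(C) has a methoxy ether (-OCH3) but the oxygen has H0, not H1.
(D) has a methoxy ether (-OCH3) but the oxygen has H0, not H1.
So the answer is (A).

A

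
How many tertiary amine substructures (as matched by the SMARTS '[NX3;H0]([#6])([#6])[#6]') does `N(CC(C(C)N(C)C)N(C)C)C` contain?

[NX3;H0]([#6])([#6])[#6] is the SMARTS for a tertiary amine: a trivalent nitrogen with no H, bonded to three carbons.
The molecule carries 2 separate instances of a dimethylamino group (-N(CH3)2) meeting every constraint; each maps to a distinct set of atoms, giving 2 matches.

2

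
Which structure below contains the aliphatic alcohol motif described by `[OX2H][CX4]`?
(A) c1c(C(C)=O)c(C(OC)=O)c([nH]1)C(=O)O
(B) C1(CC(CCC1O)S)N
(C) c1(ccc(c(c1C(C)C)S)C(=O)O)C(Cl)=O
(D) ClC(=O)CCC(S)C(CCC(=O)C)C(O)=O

B

[OX2H][CX4] describes a hydroxyl oxygen bound to an sp3 (X4) carbon (an aliphatic alcohol).
(A) has a carboxylic acid group (-C(=O)OH) but the -OH is on a CX3 carbonyl carbon, not a CX4 carbon.
(B) contains a hydroxyl group (-OH), which satisfies every atom and bond constraint.
(C) has a carboxylic acid group (-C(=O)OH) but the -OH is on a CX3 carbonyl carbon, not a CX4 carbon.
(D) has a carboxylic acid group (-C(=O)OH) but the -OH is on a CX3 carbonyl carbon, not a CX4 carbon.
So the answer is (B).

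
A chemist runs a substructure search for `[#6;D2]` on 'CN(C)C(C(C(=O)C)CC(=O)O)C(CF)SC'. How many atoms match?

2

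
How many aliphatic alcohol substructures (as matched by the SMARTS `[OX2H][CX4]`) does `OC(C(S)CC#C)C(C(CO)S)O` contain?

3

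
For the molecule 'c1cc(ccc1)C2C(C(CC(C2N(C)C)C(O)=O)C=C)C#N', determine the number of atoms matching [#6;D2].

The query [#6;D2] means: any carbon bonded to exactly two heavy atoms.
Check the 22 heavy atoms by environment: 6× C (D3) → no; 3× C (D2) → match; 1× N (D1) → no; 1× c (aromatic, D3) → no; 5× c (aromatic, D2) → match; 3× C (D1) → no; 2× O (D1) → no; 1× N (D3) → no.
Summing the matching environments: 3 + 5 = 8 matching atoms.

8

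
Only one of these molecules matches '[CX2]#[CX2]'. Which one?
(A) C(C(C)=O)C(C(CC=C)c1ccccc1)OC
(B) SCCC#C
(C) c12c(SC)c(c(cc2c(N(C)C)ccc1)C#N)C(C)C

B

[CX2]#[CX2] describes a carbon-carbon triple bond (an alkyne).
(A) has a vinyl group (-CH=CH2) but the C=C is a double bond; both carbons are CX3, not CX2.
(B) contains an ethynyl group (-C#CH), which satisfies every atom and bond constraint.
(C) has a nitrile (-C#N) but the triple bond is C#N, not C#C.
So the answer is (B).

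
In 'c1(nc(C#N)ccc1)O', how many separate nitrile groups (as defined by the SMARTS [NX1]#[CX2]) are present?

1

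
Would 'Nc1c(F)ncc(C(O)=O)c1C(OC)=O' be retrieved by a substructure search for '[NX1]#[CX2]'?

No

The pattern [NX1]#[CX2] describes a nitrogen triple-bonded to a two-connected carbon — a nitrile.
The closest candidate here is a primary amino group (-NH2), but the nitrogen is NX3 (three connections), not NX1 triple-bonded. No other fragment satisfies the full query, so there is no match.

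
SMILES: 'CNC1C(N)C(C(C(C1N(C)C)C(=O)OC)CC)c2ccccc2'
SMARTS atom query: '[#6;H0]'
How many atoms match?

2

Check the 24 heavy atoms by environment: 6× C (H1) → no; 1× N (H2) → no; 1× C (H2) → no; 5× C (H3) → no; 1× C (H0) → match; 2× O (H0) → no; 1× N (H0) → no; 1× c (aromatic, H0) → match; 5× c (aromatic, H1) → no; 1× N (H1) → no.
Summing the matching environments: 1 + 1 = 2 matching atoms.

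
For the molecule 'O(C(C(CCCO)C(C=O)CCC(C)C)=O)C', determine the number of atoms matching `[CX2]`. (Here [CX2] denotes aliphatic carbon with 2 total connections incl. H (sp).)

The query [CX2] means: C with X2: aliphatic carbon with exactly 2 total connections.
Check the 17 heavy atoms by environment: 11× C (X4) → no; 2× O (X2) → no; 2× C (X3) → no; 2× O (X1) → no.
No environment satisfies the query, so 0 matching atoms.

0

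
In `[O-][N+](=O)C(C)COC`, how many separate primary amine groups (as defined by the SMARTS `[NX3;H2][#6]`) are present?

0

[NX3;H2][#6] is the SMARTS for a primary amine: a trivalent nitrogen with two H attached to carbon.
The molecule has a nitro group (-[N+](=O)[O-]), but the nitrogen is [N+] with no H, not NX3H2; nothing else fits, so there are 0 matches.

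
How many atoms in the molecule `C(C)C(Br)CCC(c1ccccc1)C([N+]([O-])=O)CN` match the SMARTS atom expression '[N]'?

2

The query [N] means: uppercase N matches aliphatic (non-aromatic) nitrogen only.
Check the 19 heavy atoms by environment: 8× C → no; 6× c (aromatic) → no; 1× N (charge +1) → match; 1× O (charge -1) → no; 1× O → no; 1× N → match; 1× Br → no.
Summing the matching environments: 1 + 1 = 2 matching atoms.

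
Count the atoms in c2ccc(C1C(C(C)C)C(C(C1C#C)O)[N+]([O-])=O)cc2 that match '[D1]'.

6

The query [D1] means: atom with exactly one heavy-atom neighbour (degree 1).
Check the 20 heavy atoms by environment: 6× C (D3) → no; 2× O (D1) → match; 1× N (charge +1, D3) → no; 1× O (charge -1, D1) → match; 1× C (D2) → no; 3× C (D1) → match; 1× c (aromatic, D3) → no; 5× c (aromatic, D2) → no.
Summing the matching environments: 2 + 1 + 3 = 6 matching atoms.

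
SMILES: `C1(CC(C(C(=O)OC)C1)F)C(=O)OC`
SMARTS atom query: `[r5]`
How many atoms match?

Check the 14 heavy atoms by environment: 5× C (in 5-ring) → match; 1× F (acyclic) → no; 4× C (acyclic) → no; 4× O (acyclic) → no.
That gives 5 matching atoms.

5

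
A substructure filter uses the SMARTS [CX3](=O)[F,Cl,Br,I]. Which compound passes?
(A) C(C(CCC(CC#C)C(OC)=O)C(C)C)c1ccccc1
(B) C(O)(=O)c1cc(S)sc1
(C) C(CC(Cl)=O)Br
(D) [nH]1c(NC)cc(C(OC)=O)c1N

C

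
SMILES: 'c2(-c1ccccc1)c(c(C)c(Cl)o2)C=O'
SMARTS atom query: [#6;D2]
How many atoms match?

The query [#6;D2] means: any carbon bonded to exactly two heavy atoms.
Check the 15 heavy atoms by environment: 1× o (aromatic, D2) → no; 5× c (aromatic, D3) → no; 5× c (aromatic, D2) → match; 1× Cl (D1) → no; 1× C (D2) → match; 1× O (D1) → no; 1× C (D1) → no.
Summing the matching environments: 5 + 1 = 6 matching atoms.

6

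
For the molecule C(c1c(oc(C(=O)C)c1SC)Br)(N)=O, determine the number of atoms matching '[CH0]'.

2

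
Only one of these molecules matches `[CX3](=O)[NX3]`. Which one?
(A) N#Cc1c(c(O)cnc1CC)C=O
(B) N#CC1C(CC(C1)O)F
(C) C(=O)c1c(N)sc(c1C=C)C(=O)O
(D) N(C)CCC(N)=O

[CX3](=O)[NX3] describes a carbonyl carbon bonded to a trivalent nitrogen (an amide).
(A) has a nitrile (-C#N) but the nitrile N is NX1 (triple-bonded), not NX3.
(B) has a nitrile (-C#N) but the nitrile N is NX1 (triple-bonded), not NX3.
(C) has a carboxylic acid group (-C(=O)OH) but the carbonyl is bonded to O, not to an NX3 nitrogen.
(D) contains a primary amide (-C(=O)NH2), which satisfies every atom and bond constraint.
So the answer is (D).

D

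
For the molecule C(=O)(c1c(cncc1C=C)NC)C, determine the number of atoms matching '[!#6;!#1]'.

3

Check the 13 heavy atoms by environment: 1× n (aromatic) → match; 5× c (aromatic) → no; 1× N → match; 5× C → no; 1× O → match.
Summing the matching environments: 1 + 1 + 1 = 3 matching atoms.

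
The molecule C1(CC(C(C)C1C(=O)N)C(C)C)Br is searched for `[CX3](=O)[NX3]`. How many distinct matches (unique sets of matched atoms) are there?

[CX3](=O)[NX3] is the SMARTS for an amide: a carbonyl carbon bonded to a trivalent nitrogen.
Exactly one fragment in the molecule meets all constraints, giving 1 match.

1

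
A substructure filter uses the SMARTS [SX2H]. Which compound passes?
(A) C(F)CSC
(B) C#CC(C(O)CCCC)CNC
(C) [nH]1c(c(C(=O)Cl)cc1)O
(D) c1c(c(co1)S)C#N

[SX2H] describes an aliphatic sulfur with two connections, one being H (a thiol).
(A) has a methylthio ether (-SCH3) but the sulfur has H0 (bonded to two carbons), not H1.
(B) has a hydroxyl group (-OH) but it is an -OH, not an -SH.
(C) has a hydroxyl group (-OH) but it is an -OH, not an -SH.
(D) contains a thiol (-SH), which satisfies every atom and bond constraint.
So the answer is (D).

D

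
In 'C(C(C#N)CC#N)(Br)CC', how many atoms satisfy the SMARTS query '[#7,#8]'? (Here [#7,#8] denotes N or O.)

2

Check the 10 heavy atoms by environment: 7× C → no; 2× N → match; 1× Br → no.
That gives 2 matching atoms.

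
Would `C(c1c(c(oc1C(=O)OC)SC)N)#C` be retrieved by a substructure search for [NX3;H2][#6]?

Yes

The pattern [NX3;H2][#6] describes a trivalent nitrogen with two H attached to carbon — a primary amine.
The molecule carries a primary amino group (-NH2), whose atoms satisfy every constraint of the query, so the pattern matches.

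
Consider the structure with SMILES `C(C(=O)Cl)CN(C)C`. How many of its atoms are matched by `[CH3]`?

The query [CH3] means: aliphatic carbon with exactly three hydrogens.
Check the 8 heavy atoms by environment: 2× C (H2) → no; 1× C (H0) → no; 1× O (H0) → no; 1× Cl (H0) → no; 1× N (H0) → no; 2× C (H3) → match.
That gives 2 matching atoms.

2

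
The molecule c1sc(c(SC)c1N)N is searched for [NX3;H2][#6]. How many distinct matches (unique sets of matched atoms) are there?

2

[NX3;H2][#6] is the SMARTS for a primary amine: a trivalent nitrogen with two H attached to carbon.
The molecule carries 2 separate instances of a primary amino group (-NH2) meeting every constraint; each maps to a distinct set of atoms, giving 2 matches.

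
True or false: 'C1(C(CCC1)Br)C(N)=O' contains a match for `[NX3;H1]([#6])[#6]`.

False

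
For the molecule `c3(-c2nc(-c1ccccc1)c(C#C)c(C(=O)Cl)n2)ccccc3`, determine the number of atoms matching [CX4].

0

The query [CX4] means: C with X4: aliphatic carbon with exactly 4 total connections (bonds + H).
Check the 23 heavy atoms by environment: 2× n (aromatic, X2) → no; 16× c (aromatic, X3) → no; 1× C (X3) → no; 1× O (X1) → no; 1× Cl (X1) → no; 2× C (X2) → no.
No environment satisfies the query, so 0 matching atoms.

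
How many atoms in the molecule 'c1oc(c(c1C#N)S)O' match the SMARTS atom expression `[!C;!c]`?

The query [!C;!c] means: neither aliphatic nor aromatic carbon — same as [!#6].
Check the 9 heavy atoms by environment: 1× o (aromatic) → match; 4× c (aromatic) → no; 1× S → match; 1× O → match; 1× C → no; 1× N → match.
Summing the matching environments: 1 + 1 + 1 + 1 = 4 matching atoms.

4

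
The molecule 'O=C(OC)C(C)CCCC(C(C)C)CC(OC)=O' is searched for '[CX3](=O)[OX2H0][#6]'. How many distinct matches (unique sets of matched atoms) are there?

2

[CX3](=O)[OX2H0][#6] is the SMARTS for an ester: a carbonyl carbon bonded to an oxygen that is itself bonded to carbon (no H on that O).
The molecule carries 2 separate instances of a methyl-ester group (-C(=O)OCH3) meeting every constraint; each maps to a distinct set of atoms, giving 2 matches.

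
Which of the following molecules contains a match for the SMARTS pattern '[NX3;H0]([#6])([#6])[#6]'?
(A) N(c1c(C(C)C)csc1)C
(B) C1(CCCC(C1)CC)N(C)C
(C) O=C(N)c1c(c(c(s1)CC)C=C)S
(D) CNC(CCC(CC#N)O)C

B

[NX3;H0]([#6])([#6])[#6] describes a trivalent nitrogen with no H, bonded to three carbons (a tertiary amine).
(A) has an N-methylamino group (-NHCH3) but the nitrogen still has one H (H1), not H0.
(B) contains a dimethylamino group (-N(CH3)2), which satisfies every atom and bond constraint.
(C) has a primary amide (-C(=O)NH2) but the amide nitrogen has H2 and only one carbon neighbour.
(D) has an N-methylamino group (-NHCH3) but the nitrogen still has one H (H1), not H0.
So the answer is (B).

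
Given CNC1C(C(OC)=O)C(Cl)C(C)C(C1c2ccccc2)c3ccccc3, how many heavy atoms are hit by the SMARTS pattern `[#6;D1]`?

3

The query [#6;D1] means: carbon bonded to exactly one heavy atom.
Check the 26 heavy atoms by environment: 7× C (D3) → no; 1× O (D1) → no; 1× O (D2) → no; 3× C (D1) → match; 2× c (aromatic, D3) → no; 10× c (aromatic, D2) → no; 1× N (D2) → no; 1× Cl (D1) → no.
That gives 3 matching atoms.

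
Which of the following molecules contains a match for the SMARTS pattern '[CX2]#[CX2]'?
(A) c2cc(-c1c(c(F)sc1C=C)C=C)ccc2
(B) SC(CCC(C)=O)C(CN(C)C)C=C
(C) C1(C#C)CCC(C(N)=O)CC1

C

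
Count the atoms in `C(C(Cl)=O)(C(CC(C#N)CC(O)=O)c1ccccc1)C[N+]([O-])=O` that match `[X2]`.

2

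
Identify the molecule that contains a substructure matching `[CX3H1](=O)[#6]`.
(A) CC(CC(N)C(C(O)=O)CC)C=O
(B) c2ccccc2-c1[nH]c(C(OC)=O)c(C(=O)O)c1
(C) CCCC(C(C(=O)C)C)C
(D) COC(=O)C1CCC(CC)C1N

A

[CX3H1](=O)[#6] describes an sp2 carbon with one H, double-bonded to O and single-bonded to carbon (an aldehyde).
(A) contains an aldehyde (-CHO), which satisfies every atom and bond constraint.
(B) has a methyl-ester group (-C(=O)OCH3) but the carbonyl carbon has H0, not H1.
(C) has an acetyl/ketone group (-C(=O)CH3) but the carbonyl carbon has H0 (two carbon neighbours), not H1.
(D) has a methyl-ester group (-C(=O)OCH3) but the carbonyl carbon has H0, not H1.
So the answer is (A).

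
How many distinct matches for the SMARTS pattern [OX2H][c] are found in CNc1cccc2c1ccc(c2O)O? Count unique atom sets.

2

[OX2H][c] is the SMARTS for a phenol: a hydroxyl oxygen attached to an aromatic carbon.
The molecule carries 2 separate instances of a hydroxyl group (-OH) meeting every constraint; each maps to a distinct set of atoms, giving 2 matches.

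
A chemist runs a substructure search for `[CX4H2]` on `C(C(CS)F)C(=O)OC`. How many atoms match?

Check the 9 heavy atoms by environment: 2× C (H2, X4) → match; 1× C (H1, X4) → no; 1× S (H1, X2) → no; 1× C (H0, X3) → no; 1× O (H0, X1) → no; 1× O (H0, X2) → no; 1× C (H3, X4) → no; 1× F (H0, X1) → no.
That gives 2 matching atoms.

2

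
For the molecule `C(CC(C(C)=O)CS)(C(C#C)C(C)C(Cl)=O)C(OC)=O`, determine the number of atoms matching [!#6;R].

0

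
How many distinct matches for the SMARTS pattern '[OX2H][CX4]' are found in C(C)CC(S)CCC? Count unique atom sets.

[OX2H][CX4] is the SMARTS for an aliphatic alcohol: a hydroxyl oxygen bound to an sp3 (X4) carbon.
No fragment in the molecule satisfies every constraint, giving 0 matches.

0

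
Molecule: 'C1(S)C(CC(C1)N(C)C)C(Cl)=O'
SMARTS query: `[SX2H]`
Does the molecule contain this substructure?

Yes

The pattern [SX2H] describes an aliphatic sulfur with two connections, one being H — a thiol.
The molecule carries a thiol (-SH), whose atoms satisfy every constraint of the query, so the pattern matches.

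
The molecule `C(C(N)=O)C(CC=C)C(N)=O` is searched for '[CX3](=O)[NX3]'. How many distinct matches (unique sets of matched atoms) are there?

2

[CX3](=O)[NX3] is the SMARTS for an amide: a carbonyl carbon bonded to a trivalent nitrogen.
The molecule carries 2 separate instances of a primary amide (-C(=O)NH2) meeting every constraint; each maps to a distinct set of atoms, giving 2 matches.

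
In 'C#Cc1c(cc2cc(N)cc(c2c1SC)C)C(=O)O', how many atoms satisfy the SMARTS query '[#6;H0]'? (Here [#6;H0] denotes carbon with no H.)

9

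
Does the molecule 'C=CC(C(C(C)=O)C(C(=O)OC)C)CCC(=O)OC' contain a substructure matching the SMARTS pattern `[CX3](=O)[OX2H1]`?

No

The pattern [CX3](=O)[OX2H1] describes an sp2 carbon double-bonded to O and single-bonded to an -OH oxygen — a carboxylic acid.
The closest candidate here is a methyl-ester group (-C(=O)OCH3), but the singly-bonded O has no H (OX2H0, not OX2H1). No other fragment satisfies the full query, so there is no match.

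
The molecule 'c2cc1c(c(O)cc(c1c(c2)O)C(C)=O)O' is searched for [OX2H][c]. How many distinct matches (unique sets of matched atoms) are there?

[OX2H][c] is the SMARTS for a phenol: a hydroxyl oxygen attached to an aromatic carbon.
The molecule carries 3 separate instances of a hydroxyl group (-OH) meeting every constraint; each maps to a distinct set of atoms, giving 3 matches.

3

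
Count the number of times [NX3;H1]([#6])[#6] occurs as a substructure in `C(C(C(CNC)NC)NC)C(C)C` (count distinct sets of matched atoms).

3

[NX3;H1]([#6])[#6] is the SMARTS for a secondary amine: a trivalent nitrogen with one H, bonded to two carbons.
The molecule carries 3 separate instances of an N-methylamino group (-NHCH3) meeting every constraint; each maps to a distinct set of atoms, giving 3 matches.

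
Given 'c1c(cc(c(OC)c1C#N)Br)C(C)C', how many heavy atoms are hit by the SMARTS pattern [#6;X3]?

The query [#6;X3] means: any carbon (aromatic or not) with three total connections.
Check the 14 heavy atoms by environment: 6× c (aromatic, X3) → match; 1× O (X2) → no; 4× C (X4) → no; 1× Br (X1) → no; 1× C (X2) → no; 1× N (X1) → no.
That gives 6 matching atoms.

6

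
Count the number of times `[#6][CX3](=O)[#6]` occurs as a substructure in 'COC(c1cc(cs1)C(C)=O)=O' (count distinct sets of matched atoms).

1

[#6][CX3](=O)[#6] is the SMARTS for a ketone: a carbonyl carbon (no H) flanked by two carbons.
Exactly one fragment in the molecule meets all constraints, giving 1 match.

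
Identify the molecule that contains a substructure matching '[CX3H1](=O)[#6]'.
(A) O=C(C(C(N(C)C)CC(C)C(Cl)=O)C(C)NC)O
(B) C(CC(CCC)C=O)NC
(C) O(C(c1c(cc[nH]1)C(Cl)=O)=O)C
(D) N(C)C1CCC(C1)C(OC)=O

[CX3H1](=O)[#6] describes an sp2 carbon with one H, double-bonded to O and single-bonded to carbon (an aldehyde).
(A) has a carboxylic acid group (-C(=O)OH) but the carbonyl carbon has H0 and is bonded to O, not H1.
(B) contains an aldehyde (-CHO), which satisfies every atom and bond constraint.
(C) has a methyl-ester group (-C(=O)OCH3) but the carbonyl carbon has H0, not H1.
(D) has a methyl-ester group (-C(=O)OCH3) but the carbonyl carbon has H0, not H1.
So the answer is (B).

B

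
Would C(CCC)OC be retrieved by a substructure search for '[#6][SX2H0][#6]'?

No

The pattern [#6][SX2H0][#6] describes an aliphatic sulfur bridging two carbons with no H on the sulfur — a thioether.
The closest candidate here is a methoxy ether (-OCH3), but the bridging atom is O, not S. No other fragment satisfies the full query, so there is no match.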